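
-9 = -9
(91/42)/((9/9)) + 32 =205/6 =34.17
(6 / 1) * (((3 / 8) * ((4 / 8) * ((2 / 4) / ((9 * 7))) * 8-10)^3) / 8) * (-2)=557.16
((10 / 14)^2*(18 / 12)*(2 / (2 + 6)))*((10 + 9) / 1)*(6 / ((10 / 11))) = 9405 / 392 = 23.99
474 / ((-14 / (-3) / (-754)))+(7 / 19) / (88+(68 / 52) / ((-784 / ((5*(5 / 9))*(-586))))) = -42378540995466 / 553354081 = -76584.85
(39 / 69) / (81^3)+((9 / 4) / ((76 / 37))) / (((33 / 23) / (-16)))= -31205681362 / 2554636887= -12.22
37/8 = 4.62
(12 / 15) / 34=2 / 85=0.02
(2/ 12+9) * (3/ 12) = 2.29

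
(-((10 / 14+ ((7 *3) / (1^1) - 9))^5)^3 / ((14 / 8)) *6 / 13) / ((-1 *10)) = 2089446933731991429451594750188 / 2160140487024065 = 967273631637975.03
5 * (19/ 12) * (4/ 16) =95/ 48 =1.98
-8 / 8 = -1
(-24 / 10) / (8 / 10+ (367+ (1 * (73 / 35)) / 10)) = -840 / 128803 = -0.01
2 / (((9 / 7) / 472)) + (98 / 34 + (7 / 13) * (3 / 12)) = 5865475 / 7956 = 737.24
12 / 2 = 6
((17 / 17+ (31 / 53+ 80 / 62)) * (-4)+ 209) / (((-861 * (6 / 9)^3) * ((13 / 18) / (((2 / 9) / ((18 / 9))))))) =-2920419 / 24520132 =-0.12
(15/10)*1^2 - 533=-1063/2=-531.50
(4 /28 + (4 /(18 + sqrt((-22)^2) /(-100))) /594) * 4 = 151276 /264033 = 0.57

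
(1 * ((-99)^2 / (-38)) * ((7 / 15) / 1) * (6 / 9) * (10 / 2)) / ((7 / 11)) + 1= -11960 / 19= -629.47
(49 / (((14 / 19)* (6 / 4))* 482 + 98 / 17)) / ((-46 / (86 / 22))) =-97223 / 12573088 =-0.01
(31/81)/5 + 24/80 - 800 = -129539/162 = -799.62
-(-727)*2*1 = 1454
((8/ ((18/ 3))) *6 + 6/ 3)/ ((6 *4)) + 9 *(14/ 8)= 97/ 6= 16.17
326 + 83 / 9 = 3017 / 9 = 335.22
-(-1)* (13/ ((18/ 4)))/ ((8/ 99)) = 143/ 4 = 35.75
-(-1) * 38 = 38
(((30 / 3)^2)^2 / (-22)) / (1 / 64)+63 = -319307 / 11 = -29027.91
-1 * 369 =-369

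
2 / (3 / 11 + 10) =22 / 113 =0.19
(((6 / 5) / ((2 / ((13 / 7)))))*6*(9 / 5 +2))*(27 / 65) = 9234 / 875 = 10.55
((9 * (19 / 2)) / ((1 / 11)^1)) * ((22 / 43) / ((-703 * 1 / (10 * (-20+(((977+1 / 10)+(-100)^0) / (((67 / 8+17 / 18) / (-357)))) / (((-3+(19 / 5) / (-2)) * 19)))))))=-33789662280 / 12907783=-2617.77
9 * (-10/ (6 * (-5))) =3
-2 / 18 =-0.11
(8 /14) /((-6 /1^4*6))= -1 /63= -0.02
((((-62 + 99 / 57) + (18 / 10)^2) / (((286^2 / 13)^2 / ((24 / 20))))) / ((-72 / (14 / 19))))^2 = 8987229601 / 28723132066154664996000000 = 0.00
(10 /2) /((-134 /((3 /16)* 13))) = -195 /2144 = -0.09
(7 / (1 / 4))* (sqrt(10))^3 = 280* sqrt(10) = 885.44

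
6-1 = 5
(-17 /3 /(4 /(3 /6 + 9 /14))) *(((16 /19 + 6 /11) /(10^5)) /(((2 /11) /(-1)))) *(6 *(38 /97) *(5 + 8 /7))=21199 /11882500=0.00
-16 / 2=-8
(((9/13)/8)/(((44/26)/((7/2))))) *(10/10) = 63/352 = 0.18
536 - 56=480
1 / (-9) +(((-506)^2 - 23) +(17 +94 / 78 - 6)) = 29954936 / 117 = 256025.09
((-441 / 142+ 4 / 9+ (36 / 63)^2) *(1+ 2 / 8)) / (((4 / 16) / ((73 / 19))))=-53363365 / 1189818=-44.85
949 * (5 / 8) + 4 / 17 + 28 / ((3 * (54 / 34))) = 6601193 / 11016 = 599.24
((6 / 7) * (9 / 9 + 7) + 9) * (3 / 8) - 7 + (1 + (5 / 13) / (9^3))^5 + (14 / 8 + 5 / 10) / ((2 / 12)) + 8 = 91822874247247045618957 / 4280972422093836624792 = 21.45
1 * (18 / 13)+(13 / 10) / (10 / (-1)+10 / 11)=16141 / 13000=1.24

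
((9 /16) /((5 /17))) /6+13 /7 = 2437 /1120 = 2.18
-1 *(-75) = 75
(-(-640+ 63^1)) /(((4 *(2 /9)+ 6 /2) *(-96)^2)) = 577 /35840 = 0.02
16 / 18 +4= 44 / 9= 4.89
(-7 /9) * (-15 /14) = 0.83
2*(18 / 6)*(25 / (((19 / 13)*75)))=26 / 19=1.37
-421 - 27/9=-424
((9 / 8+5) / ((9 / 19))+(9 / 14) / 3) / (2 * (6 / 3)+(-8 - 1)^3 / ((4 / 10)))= -0.01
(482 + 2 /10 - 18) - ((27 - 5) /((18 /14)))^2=69421 /405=171.41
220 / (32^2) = 0.21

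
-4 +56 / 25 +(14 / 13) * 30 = 9928 / 325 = 30.55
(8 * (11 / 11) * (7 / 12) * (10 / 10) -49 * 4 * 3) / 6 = -875 / 9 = -97.22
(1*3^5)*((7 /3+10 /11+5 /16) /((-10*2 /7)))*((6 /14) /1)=-456111 /3520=-129.58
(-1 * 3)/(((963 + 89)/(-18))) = 27/526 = 0.05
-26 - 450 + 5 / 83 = -39503 / 83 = -475.94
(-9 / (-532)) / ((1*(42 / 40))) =15 / 931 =0.02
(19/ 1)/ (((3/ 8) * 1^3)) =152/ 3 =50.67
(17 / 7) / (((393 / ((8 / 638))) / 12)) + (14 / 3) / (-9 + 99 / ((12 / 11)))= 16648120 / 286965063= 0.06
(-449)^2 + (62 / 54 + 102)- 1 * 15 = 5445607 / 27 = 201689.15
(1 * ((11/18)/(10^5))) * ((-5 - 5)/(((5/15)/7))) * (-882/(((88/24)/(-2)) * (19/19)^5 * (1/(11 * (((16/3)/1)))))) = -22638/625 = -36.22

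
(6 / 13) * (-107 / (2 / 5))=-1605 / 13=-123.46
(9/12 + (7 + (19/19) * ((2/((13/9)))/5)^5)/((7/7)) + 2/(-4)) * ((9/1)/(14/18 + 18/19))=51796563064983/1369142937500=37.83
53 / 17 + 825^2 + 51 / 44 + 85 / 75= 7636673201 / 11220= 680630.41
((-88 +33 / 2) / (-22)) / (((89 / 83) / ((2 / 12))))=1079 / 2136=0.51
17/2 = 8.50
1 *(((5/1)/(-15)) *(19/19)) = -1/3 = -0.33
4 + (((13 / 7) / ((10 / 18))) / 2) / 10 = 2917 / 700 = 4.17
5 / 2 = 2.50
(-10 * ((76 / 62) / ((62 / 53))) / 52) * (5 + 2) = -35245 / 24986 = -1.41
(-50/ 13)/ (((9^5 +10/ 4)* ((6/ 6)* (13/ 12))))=-1200/ 19959407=-0.00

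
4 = 4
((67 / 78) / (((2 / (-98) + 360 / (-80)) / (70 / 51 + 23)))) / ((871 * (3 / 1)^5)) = -60907 / 2783480193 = -0.00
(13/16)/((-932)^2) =13/13897984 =0.00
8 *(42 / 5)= 336 / 5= 67.20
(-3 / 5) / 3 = -1 / 5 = -0.20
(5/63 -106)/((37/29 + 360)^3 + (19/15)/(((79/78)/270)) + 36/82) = -527140114483/234674252520010947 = -0.00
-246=-246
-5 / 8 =-0.62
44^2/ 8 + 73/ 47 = 11447/ 47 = 243.55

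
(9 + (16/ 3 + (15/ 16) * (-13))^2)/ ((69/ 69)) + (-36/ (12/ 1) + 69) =281041/ 2304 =121.98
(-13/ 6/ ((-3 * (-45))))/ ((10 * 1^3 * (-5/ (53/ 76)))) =689/ 3078000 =0.00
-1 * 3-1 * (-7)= 4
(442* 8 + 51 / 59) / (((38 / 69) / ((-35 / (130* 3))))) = -33596675 / 58292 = -576.35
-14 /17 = -0.82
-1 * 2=-2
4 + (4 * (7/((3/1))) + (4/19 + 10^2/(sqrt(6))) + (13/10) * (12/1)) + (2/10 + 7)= 10358/285 + 50 * sqrt(6)/3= 77.17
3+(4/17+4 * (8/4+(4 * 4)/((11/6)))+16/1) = 11621/187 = 62.14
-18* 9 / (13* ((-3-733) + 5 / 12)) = 1944 / 114751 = 0.02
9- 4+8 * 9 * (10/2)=365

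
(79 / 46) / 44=0.04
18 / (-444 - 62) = -9 / 253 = -0.04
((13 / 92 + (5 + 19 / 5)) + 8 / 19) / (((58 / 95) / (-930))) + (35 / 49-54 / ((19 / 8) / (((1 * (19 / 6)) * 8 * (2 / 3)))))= -273505129 / 18676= -14644.74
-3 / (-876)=1 / 292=0.00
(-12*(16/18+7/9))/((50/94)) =-188/5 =-37.60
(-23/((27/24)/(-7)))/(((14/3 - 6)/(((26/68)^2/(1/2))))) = -27209/867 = -31.38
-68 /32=-17 /8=-2.12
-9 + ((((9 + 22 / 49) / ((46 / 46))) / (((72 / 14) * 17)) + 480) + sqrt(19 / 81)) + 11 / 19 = sqrt(19) / 9 + 38393437 / 81396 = 472.17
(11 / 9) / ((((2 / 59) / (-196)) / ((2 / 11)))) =-11564 / 9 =-1284.89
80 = 80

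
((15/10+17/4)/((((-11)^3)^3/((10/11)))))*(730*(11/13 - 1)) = 83950/337186519813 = 0.00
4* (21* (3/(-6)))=-42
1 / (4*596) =1 / 2384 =0.00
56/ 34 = 28/ 17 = 1.65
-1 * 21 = -21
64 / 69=0.93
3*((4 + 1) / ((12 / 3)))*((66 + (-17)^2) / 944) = 5325 / 3776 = 1.41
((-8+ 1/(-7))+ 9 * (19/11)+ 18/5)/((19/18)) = 10.42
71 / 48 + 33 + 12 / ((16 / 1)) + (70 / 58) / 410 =2010767 / 57072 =35.23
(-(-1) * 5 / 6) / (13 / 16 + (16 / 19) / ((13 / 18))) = 9880 / 23457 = 0.42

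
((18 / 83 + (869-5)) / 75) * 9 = 43038 / 415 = 103.71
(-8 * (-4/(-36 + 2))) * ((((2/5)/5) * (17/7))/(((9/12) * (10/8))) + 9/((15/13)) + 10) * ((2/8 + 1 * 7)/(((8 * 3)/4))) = -2741602/133875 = -20.48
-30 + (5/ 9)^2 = -2405/ 81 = -29.69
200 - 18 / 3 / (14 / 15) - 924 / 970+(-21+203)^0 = 193.62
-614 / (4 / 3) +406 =-109 / 2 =-54.50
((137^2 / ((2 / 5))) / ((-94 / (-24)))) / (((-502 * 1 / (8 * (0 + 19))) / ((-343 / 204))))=1223175730 / 200549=6099.14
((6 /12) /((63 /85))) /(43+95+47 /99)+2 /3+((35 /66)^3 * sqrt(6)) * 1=42875 * sqrt(6) /287496+386657 /575778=1.04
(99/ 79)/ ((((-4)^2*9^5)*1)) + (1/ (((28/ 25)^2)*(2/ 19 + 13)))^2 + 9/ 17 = 19890877764003727/ 37310782772696832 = 0.53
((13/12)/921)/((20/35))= 91/44208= 0.00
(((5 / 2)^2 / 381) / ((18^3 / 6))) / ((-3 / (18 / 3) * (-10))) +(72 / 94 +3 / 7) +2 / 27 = 1.27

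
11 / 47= 0.23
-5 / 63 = -0.08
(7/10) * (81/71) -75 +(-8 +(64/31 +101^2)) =10120.86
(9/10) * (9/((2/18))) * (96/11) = 34992/55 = 636.22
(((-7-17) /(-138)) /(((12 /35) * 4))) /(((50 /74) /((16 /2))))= 518 /345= 1.50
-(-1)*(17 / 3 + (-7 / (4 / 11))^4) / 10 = 21092695 / 1536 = 13732.22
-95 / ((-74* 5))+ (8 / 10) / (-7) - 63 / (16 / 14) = -569619 / 10360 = -54.98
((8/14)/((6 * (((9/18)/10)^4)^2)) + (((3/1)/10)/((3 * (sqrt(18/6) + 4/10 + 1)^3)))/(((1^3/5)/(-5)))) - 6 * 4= 899891203728571/369096 - 346875 * sqrt(3)/17576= 2438095214.01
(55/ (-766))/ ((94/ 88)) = -1210/ 18001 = -0.07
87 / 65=1.34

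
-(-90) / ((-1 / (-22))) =1980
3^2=9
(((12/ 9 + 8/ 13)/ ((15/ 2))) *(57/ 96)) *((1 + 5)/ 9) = 361/ 3510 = 0.10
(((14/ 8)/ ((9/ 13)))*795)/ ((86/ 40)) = 120575/ 129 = 934.69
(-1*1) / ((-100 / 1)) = 1 / 100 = 0.01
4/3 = 1.33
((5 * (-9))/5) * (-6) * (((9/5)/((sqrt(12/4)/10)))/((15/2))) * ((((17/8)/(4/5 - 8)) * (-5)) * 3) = 765 * sqrt(3)/4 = 331.25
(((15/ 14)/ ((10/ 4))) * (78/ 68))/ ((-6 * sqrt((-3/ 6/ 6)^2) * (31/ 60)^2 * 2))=-210600/ 114359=-1.84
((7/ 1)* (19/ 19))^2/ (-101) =-0.49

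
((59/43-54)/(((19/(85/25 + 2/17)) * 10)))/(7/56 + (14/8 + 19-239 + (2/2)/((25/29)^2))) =67663700/15054245433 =0.00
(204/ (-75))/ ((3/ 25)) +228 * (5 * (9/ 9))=3352/ 3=1117.33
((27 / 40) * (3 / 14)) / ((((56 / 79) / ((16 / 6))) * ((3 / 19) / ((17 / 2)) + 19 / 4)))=688959 / 6037780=0.11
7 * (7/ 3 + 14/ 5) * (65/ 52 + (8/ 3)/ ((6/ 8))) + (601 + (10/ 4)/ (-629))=262786673/ 339660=773.68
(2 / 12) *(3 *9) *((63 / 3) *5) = 472.50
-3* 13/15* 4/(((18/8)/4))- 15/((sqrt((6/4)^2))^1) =-1282/45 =-28.49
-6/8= -3/4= -0.75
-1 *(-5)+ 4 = 9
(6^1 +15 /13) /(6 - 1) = 93 /65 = 1.43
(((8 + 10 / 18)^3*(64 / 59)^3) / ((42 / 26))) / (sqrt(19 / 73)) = 222258003968*sqrt(1387) / 8534113587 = 969.92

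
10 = 10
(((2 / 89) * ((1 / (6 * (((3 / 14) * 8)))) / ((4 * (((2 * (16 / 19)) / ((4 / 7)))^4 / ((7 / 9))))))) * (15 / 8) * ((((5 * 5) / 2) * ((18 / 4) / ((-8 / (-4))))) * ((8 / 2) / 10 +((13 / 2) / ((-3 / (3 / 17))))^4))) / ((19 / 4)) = 68969131225 / 2618935983734784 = 0.00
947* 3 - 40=2801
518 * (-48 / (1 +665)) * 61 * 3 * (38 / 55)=-259616 / 55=-4720.29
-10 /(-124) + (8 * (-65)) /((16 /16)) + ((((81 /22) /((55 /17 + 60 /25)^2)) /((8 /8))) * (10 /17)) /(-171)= -1545771588465 /2973096478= -519.92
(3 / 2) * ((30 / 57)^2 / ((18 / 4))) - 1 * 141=-152603 / 1083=-140.91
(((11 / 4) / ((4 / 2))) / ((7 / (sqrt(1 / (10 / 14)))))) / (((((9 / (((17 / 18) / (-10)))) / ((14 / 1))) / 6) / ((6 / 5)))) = -187 * sqrt(35) / 4500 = -0.25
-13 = -13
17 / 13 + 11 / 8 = 279 / 104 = 2.68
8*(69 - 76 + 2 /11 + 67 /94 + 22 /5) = -35268 /2585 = -13.64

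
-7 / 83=-0.08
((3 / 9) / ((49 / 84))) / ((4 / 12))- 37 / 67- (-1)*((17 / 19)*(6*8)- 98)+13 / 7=-463670 / 8911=-52.03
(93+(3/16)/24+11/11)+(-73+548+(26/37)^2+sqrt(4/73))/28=sqrt(73)/1022+19448953/175232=111.00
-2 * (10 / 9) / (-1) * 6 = 40 / 3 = 13.33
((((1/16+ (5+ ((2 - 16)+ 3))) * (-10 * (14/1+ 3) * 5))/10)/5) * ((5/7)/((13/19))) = 153425/1456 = 105.37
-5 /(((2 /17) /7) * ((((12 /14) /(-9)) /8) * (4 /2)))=12495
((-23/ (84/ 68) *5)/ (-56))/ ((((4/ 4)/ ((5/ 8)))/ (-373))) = -3646075/ 9408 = -387.55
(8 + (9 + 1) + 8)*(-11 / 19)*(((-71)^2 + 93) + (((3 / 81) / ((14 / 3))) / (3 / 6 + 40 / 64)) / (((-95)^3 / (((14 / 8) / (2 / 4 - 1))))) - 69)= -100600772951822 / 1319500125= -76241.58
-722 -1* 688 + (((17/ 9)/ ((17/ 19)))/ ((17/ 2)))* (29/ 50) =-5392699/ 3825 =-1409.86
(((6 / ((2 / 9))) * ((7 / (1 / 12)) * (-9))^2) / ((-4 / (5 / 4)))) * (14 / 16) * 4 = -33756345 / 2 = -16878172.50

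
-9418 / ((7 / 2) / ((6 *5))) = -565080 / 7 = -80725.71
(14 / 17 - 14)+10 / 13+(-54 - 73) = -30809 / 221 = -139.41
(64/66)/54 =16/891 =0.02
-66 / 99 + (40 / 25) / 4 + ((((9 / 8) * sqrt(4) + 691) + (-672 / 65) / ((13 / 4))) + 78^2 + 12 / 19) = 261032485 / 38532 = 6774.43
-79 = -79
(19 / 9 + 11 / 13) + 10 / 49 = 18124 / 5733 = 3.16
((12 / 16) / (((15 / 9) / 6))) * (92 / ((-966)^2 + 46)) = 27 / 101435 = 0.00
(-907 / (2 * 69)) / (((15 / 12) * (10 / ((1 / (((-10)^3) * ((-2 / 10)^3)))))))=-0.07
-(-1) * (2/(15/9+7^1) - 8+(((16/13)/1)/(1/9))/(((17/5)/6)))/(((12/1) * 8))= 2603/21216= 0.12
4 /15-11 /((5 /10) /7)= -2306 /15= -153.73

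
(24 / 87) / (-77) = -8 / 2233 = -0.00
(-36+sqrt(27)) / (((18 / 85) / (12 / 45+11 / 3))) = -2006 / 3+1003 * sqrt(3) / 18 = -572.15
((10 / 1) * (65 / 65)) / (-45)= -2 / 9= -0.22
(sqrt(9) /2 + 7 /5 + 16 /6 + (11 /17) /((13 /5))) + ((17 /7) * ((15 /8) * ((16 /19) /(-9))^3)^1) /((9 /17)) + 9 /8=6435936675451 /928239170040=6.93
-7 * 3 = -21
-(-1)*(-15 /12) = -5 /4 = -1.25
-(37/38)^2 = -1369/1444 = -0.95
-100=-100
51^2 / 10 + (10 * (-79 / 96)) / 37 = 2307713 / 8880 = 259.88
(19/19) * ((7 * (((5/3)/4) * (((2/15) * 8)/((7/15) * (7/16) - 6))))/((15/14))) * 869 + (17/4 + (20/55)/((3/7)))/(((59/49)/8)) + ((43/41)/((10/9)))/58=-77568708836603/193208481180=-401.48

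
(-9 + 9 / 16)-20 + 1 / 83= -37749 / 1328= -28.43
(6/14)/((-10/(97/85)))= -291/5950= -0.05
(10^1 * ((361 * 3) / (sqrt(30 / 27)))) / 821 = 3249 * sqrt(10) / 821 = 12.51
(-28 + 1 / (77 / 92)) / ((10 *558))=-172 / 35805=-0.00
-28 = -28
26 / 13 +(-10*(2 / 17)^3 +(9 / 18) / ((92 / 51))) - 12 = -8804077 / 903992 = -9.74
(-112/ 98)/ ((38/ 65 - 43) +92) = -520/ 22561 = -0.02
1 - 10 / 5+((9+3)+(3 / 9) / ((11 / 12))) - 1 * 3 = 92 / 11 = 8.36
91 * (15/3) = 455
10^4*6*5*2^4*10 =48000000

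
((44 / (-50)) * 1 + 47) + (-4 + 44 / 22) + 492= 13403 / 25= 536.12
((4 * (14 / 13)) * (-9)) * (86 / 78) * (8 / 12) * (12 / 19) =-57792 / 3211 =-18.00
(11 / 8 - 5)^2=841 / 64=13.14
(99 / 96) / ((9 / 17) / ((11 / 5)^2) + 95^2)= 67881 / 594068800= 0.00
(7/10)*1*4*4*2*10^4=224000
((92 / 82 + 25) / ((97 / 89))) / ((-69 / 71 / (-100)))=225588300 / 91471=2466.23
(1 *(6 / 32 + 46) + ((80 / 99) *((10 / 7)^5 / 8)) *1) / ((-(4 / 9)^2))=-11210552343 / 47328512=-236.87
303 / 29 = 10.45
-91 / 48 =-1.90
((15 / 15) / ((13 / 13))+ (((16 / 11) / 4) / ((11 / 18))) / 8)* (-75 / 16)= -4875 / 968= -5.04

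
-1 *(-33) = 33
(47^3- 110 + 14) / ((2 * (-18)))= -103727 / 36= -2881.31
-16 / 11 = -1.45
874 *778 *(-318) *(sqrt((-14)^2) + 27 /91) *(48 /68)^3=-486115181388288 /447083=-1087304105.48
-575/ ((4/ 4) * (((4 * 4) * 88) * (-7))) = 575/ 9856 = 0.06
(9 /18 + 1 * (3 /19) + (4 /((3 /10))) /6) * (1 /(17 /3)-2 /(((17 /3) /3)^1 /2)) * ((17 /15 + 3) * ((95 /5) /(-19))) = 67177 /2907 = 23.11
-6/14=-3/7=-0.43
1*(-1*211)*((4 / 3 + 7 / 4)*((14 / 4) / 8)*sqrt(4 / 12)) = -54649*sqrt(3) / 576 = -164.33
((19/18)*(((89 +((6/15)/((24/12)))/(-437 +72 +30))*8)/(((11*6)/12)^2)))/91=0.27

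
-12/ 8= -3/ 2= -1.50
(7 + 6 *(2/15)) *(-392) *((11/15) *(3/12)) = -14014/25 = -560.56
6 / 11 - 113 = -112.45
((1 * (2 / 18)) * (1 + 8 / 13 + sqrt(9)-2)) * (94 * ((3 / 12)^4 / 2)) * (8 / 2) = 799 / 3744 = 0.21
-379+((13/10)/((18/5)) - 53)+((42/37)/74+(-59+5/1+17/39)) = -310855847/640692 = -485.19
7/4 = 1.75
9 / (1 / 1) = 9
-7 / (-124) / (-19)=-7 / 2356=-0.00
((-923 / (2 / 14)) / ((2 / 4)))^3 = -2157690801448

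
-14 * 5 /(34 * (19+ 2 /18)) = -315 /2924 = -0.11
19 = 19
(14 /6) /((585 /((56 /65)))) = 392 /114075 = 0.00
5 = 5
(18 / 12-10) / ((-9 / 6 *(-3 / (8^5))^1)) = -557056 / 9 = -61895.11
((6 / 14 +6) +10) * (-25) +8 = -2819 / 7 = -402.71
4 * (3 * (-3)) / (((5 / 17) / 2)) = -1224 / 5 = -244.80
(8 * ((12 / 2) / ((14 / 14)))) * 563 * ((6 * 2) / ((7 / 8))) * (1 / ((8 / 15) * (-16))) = -304020 / 7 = -43431.43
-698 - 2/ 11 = -7680/ 11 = -698.18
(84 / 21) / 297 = 0.01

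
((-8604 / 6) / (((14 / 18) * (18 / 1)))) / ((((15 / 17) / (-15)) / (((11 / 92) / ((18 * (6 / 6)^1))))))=44693 / 3864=11.57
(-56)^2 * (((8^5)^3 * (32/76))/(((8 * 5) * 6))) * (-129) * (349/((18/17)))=-7037342229177693110272/855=-8230809624769231707.92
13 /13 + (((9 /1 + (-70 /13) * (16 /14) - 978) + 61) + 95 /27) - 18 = -325600 /351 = -927.64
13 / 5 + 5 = 38 / 5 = 7.60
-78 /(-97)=78 /97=0.80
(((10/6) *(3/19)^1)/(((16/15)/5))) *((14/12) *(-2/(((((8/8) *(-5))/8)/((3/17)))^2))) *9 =-11340/5491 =-2.07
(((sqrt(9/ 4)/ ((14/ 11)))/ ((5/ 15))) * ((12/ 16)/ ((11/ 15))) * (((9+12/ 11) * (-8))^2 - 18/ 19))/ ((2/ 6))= 9100445985/ 128744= 70686.37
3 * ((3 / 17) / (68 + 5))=9 / 1241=0.01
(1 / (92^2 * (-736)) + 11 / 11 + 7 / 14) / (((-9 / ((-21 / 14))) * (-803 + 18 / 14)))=-65409785 / 209759858688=-0.00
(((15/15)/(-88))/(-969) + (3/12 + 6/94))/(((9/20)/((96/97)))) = 100624720/145783143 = 0.69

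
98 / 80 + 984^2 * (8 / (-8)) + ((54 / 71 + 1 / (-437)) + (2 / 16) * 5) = -968253.39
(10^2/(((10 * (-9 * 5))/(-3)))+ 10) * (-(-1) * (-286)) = -9152/3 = -3050.67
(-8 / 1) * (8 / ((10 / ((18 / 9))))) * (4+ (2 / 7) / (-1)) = -1664 / 35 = -47.54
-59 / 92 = -0.64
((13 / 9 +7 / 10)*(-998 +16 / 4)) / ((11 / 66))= -191842 / 15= -12789.47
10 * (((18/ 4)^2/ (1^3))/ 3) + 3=141/ 2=70.50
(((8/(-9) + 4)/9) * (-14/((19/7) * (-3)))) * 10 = 27440/4617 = 5.94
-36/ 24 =-3/ 2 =-1.50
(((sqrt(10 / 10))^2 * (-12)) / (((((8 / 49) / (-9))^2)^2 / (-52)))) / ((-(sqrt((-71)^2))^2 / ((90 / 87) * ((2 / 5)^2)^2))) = -4425274545237 / 146189000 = -30270.91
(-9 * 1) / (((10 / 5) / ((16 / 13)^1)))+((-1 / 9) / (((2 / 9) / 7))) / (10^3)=-144091 / 26000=-5.54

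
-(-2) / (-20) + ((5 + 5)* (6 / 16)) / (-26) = -127 / 520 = -0.24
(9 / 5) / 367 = 9 / 1835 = 0.00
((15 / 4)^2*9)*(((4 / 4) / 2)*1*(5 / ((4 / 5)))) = 50625 / 128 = 395.51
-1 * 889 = -889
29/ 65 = 0.45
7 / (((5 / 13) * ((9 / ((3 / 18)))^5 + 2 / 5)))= 0.00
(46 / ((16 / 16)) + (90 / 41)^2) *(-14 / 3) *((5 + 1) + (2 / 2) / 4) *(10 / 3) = -74747750 / 15129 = -4940.69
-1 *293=-293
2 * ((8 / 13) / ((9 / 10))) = 160 / 117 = 1.37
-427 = -427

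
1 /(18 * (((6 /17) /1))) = 17 /108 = 0.16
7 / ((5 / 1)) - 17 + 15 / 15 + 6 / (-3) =-83 / 5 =-16.60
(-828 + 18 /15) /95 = -4134 /475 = -8.70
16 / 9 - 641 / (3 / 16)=-30752 / 9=-3416.89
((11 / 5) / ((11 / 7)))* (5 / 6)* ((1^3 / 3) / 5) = 7 / 90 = 0.08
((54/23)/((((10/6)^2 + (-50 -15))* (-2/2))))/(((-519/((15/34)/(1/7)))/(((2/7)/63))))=-27/26516056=-0.00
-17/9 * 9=-17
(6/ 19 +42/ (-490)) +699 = 464988/ 665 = 699.23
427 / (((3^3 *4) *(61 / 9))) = 7 / 12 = 0.58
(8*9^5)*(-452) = -213521184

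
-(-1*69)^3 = 328509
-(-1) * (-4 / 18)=-0.22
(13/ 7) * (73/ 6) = 949/ 42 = 22.60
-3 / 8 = -0.38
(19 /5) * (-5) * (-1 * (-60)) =-1140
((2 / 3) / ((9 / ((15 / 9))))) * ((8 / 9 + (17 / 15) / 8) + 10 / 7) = 6197 / 20412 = 0.30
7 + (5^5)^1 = 3132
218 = 218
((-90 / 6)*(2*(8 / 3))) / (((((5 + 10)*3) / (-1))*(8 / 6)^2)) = 1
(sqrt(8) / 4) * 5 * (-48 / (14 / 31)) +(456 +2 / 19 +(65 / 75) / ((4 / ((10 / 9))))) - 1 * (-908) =1399819 / 1026 - 1860 * sqrt(2) / 7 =988.57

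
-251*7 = -1757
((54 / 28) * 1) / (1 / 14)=27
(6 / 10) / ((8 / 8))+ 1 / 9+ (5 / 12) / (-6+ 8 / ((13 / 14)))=5327 / 6120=0.87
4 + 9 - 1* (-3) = 16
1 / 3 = 0.33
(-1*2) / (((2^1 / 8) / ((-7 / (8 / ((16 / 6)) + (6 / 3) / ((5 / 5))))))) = 56 / 5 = 11.20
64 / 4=16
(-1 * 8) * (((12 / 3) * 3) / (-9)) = 32 / 3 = 10.67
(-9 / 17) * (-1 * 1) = 9 / 17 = 0.53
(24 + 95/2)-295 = -447/2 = -223.50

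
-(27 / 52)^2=-729 / 2704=-0.27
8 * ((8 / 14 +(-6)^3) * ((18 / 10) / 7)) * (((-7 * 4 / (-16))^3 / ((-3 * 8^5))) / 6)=0.00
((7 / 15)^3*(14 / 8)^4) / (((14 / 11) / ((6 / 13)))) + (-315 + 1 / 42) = -8245837027 / 26208000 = -314.63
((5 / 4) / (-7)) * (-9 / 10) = 9 / 56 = 0.16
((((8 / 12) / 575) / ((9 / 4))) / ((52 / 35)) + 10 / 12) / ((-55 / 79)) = -5316937 / 4440150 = -1.20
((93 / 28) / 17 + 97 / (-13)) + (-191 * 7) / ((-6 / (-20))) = -82868449 / 18564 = -4463.93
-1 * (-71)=71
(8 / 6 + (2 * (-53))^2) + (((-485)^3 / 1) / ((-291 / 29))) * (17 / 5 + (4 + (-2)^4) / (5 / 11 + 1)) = 779972641 / 4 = 194993160.25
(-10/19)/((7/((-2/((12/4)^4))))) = 20/10773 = 0.00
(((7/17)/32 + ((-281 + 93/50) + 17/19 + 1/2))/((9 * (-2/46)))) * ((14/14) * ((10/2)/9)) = 394.31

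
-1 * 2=-2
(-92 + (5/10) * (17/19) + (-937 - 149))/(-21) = 44747/798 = 56.07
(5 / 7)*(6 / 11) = 0.39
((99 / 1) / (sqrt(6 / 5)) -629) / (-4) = 134.66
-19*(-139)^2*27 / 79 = -9911673 / 79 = -125464.22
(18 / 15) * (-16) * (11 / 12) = -88 / 5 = -17.60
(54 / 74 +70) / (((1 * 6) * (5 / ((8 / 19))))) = 10468 / 10545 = 0.99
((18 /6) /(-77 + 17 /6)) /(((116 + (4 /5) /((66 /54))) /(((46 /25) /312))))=-759 /371165600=-0.00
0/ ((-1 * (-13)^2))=0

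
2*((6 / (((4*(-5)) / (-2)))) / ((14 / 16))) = 1.37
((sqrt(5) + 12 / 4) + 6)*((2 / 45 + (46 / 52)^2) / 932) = 25157*sqrt(5) / 28351440 + 25157 / 3150160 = 0.01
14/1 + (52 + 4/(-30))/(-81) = 16232/1215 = 13.36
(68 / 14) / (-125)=-34 / 875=-0.04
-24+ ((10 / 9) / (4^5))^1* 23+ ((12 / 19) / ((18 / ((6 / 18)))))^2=-358937725 / 14971392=-23.97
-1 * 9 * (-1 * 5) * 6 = 270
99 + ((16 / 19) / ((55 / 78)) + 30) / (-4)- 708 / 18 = 325213 / 6270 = 51.87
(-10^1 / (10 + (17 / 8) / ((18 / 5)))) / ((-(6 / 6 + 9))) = 144 / 1525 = 0.09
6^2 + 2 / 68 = 1225 / 34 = 36.03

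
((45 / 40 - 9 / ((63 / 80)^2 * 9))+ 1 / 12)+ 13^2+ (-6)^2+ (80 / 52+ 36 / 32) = 10693958 / 51597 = 207.26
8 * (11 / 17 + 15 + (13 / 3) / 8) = 6605 / 51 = 129.51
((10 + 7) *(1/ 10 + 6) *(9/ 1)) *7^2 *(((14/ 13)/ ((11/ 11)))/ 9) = 355691/ 65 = 5472.17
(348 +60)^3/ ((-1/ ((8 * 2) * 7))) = -7606738944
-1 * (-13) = 13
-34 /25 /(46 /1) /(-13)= 0.00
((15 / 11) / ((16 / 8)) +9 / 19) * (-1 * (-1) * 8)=1932 / 209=9.24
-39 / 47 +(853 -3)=849.17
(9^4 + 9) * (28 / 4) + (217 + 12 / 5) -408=229007 / 5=45801.40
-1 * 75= -75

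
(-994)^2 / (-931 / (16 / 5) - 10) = -15808576 / 4815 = -3283.19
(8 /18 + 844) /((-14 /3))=-3800 /21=-180.95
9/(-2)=-9/2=-4.50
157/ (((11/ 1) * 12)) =157/ 132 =1.19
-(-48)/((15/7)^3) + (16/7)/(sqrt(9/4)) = 6.40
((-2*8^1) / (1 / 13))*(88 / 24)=-2288 / 3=-762.67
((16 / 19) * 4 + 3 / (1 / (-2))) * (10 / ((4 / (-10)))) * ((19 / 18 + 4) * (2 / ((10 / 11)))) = 125125 / 171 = 731.73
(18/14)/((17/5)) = 45/119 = 0.38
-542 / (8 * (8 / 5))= -42.34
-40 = -40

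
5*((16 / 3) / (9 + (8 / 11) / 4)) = 880 / 303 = 2.90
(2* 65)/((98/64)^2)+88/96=1623851/28812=56.36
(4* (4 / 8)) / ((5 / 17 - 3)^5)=-1419857 / 102981488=-0.01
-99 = -99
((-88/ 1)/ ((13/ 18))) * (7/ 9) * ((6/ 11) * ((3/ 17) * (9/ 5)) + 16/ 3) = -1729952/ 3315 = -521.86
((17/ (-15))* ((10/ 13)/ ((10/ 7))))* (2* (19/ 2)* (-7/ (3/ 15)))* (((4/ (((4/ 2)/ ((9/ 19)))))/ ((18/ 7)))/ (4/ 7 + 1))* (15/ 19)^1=204085/ 2717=75.11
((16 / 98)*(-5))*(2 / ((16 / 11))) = -1.12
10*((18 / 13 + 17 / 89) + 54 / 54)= 29800 / 1157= 25.76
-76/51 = -1.49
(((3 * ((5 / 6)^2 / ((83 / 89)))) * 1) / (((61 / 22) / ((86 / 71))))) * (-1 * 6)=-2104850 / 359473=-5.86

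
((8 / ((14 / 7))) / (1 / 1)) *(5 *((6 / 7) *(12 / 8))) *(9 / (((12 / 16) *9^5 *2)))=40 / 15309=0.00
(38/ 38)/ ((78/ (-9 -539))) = -274/ 39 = -7.03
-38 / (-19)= 2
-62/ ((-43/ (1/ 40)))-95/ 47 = -80243/ 40420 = -1.99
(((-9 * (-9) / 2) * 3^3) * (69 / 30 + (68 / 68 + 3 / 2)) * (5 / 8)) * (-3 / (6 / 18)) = -29524.50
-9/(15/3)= -9/5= -1.80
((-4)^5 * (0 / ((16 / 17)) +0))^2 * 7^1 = 0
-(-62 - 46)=108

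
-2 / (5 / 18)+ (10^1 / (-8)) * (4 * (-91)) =2239 / 5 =447.80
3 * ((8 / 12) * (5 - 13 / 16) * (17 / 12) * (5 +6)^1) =12529 / 96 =130.51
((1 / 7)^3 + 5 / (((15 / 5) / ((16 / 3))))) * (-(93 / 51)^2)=-26378489 / 892143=-29.57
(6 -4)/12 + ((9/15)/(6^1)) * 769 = 1156/15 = 77.07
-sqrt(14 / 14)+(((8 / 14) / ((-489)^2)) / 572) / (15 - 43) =-6702083389 / 6702083388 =-1.00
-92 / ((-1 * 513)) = 92 / 513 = 0.18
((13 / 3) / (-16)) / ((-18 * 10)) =13 / 8640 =0.00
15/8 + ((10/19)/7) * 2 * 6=2955/1064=2.78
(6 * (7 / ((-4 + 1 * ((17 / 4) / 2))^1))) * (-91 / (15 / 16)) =163072 / 75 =2174.29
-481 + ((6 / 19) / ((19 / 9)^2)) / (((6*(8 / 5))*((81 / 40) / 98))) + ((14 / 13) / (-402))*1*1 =-480.65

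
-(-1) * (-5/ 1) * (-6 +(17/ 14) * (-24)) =1230/ 7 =175.71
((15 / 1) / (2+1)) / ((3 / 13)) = 65 / 3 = 21.67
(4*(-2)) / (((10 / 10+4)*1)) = -8 / 5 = -1.60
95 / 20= 19 / 4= 4.75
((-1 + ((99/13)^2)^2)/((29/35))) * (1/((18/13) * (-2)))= -1465.38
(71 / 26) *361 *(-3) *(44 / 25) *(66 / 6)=-18608106 / 325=-57255.71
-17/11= -1.55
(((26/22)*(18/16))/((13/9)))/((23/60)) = 1215/506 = 2.40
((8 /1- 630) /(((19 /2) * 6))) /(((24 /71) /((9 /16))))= -22081 /1216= -18.16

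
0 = 0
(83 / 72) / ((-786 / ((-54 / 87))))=83 / 91176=0.00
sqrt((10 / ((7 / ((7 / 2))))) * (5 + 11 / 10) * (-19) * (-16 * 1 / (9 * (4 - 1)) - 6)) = sqrt(309453) / 9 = 61.81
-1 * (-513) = 513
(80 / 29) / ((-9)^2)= 0.03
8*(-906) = -7248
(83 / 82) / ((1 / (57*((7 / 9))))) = 11039 / 246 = 44.87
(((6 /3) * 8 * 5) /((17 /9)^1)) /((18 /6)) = 240 /17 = 14.12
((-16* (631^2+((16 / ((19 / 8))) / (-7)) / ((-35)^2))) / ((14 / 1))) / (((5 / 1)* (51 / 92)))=-47744600266592 / 290821125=-164171.71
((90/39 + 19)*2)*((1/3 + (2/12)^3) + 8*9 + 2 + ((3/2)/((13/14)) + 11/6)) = 60503725/18252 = 3314.91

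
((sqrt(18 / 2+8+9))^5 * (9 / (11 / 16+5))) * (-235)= -1759680 * sqrt(26) / 7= -1281806.09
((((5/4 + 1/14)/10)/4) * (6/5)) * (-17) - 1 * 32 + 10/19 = -1710253/53200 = -32.15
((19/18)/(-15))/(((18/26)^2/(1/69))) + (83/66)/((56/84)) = 1.88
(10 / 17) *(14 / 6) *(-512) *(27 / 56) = -5760 / 17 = -338.82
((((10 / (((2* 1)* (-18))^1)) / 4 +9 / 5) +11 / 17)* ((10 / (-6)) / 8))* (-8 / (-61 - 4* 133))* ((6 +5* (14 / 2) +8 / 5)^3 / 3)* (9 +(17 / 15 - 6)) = -711.78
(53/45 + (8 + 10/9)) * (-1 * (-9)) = 463/5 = 92.60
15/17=0.88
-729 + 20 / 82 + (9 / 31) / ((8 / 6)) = -3703889 / 5084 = -728.54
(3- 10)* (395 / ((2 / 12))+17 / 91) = -16591.31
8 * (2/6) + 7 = 29/3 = 9.67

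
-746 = -746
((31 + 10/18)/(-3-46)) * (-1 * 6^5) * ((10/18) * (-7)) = -136320/7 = -19474.29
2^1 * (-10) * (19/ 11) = -380/ 11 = -34.55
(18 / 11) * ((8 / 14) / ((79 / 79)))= 72 / 77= 0.94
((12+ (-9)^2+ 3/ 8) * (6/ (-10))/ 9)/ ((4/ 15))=-747/ 32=-23.34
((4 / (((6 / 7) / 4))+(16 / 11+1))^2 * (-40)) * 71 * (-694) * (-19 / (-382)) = 43732643.01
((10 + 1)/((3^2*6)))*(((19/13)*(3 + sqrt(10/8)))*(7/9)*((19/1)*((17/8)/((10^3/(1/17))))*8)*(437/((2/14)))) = 85031023*sqrt(5)/12636000 + 85031023/2106000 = 55.42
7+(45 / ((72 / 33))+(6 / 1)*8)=605 / 8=75.62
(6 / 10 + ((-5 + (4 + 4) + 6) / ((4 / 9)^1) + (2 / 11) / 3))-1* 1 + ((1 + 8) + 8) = 24361 / 660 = 36.91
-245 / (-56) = 35 / 8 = 4.38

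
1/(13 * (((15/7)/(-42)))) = -98/65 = -1.51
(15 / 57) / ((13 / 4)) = 20 / 247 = 0.08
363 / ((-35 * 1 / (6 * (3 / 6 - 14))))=29403 / 35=840.09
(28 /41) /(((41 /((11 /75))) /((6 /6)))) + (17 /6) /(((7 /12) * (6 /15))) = 10718531 /882525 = 12.15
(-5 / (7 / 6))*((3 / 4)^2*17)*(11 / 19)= -25245 / 1064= -23.73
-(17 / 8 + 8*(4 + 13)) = -1105 / 8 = -138.12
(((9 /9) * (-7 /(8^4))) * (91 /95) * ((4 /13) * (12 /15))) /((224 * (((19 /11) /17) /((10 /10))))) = -0.00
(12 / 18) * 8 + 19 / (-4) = 7 / 12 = 0.58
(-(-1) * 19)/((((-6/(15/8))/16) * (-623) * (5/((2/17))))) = 38/10591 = 0.00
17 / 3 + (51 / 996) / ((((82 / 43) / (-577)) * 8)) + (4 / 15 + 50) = 176400683 / 3266880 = 54.00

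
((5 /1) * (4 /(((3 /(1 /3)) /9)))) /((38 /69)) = 690 /19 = 36.32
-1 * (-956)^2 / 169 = -5407.91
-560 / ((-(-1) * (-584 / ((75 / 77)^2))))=56250 / 61831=0.91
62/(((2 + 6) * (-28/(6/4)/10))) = -465/112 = -4.15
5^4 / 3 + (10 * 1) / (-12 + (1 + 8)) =205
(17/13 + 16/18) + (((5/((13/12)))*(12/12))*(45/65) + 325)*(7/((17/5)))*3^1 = 2029.28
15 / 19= 0.79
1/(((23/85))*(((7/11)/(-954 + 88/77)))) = -271150/49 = -5533.67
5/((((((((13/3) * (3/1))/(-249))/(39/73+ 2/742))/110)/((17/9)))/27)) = -101567871900/352079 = -288480.35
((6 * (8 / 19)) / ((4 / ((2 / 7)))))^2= 576 / 17689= 0.03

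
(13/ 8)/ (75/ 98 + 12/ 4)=637/ 1476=0.43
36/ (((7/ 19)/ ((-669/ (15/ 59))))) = -8999388/ 35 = -257125.37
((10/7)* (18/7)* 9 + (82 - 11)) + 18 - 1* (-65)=9166/49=187.06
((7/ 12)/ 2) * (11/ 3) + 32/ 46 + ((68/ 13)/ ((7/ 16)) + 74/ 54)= 15.09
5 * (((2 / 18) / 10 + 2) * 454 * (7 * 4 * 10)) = 11504360 / 9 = 1278262.22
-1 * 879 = -879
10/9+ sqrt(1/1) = 19/9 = 2.11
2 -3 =-1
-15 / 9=-5 / 3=-1.67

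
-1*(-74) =74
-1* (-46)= 46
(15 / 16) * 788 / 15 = 49.25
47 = 47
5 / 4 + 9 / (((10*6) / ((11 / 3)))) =9 / 5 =1.80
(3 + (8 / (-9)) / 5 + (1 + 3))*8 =2456 / 45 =54.58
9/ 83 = 0.11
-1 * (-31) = 31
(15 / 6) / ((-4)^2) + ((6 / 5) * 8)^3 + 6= 3563569 / 4000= 890.89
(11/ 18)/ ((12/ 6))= 11/ 36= 0.31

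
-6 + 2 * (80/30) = -2/3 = -0.67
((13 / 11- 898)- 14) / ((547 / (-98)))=981862 / 6017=163.18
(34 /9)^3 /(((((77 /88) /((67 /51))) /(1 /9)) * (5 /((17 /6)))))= 10533472 /2066715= 5.10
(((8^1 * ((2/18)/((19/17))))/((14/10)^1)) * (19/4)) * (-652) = -110840/63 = -1759.37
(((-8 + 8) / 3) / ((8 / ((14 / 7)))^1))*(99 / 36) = 0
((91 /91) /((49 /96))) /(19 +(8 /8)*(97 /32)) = 1024 /11515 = 0.09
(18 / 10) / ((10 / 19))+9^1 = 621 / 50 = 12.42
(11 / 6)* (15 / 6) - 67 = -749 / 12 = -62.42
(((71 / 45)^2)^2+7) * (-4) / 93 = -216464224 / 381358125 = -0.57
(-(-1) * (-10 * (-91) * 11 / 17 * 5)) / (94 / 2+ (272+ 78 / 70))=875875 / 95234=9.20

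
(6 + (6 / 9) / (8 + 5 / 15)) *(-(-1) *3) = 456 / 25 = 18.24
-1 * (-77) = 77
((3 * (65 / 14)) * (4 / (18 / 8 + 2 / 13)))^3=66725807616 / 5359375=12450.30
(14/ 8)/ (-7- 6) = -7/ 52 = -0.13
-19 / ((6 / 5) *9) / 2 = -0.88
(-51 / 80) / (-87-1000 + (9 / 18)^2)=17 / 28980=0.00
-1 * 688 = -688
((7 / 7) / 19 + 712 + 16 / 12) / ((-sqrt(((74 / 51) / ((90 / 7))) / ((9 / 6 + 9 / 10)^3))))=-11304* sqrt(4403) / 95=-7895.56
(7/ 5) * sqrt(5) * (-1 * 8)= -25.04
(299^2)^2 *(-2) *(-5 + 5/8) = 279738858035/4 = 69934714508.75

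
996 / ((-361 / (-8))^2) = 63744 / 130321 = 0.49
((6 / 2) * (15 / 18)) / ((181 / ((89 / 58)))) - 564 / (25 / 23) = -272348987 / 524900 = -518.86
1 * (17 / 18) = 17 / 18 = 0.94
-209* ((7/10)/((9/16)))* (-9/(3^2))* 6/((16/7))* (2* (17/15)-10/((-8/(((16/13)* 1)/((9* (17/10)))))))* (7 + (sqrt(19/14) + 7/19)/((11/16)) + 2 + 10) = 25048688* sqrt(266)/149175 + 1569992438/49725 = 34312.11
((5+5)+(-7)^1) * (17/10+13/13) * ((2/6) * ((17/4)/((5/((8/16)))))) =459/400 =1.15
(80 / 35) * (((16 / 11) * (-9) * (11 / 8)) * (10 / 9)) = -320 / 7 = -45.71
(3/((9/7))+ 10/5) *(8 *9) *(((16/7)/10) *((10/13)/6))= 64/7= 9.14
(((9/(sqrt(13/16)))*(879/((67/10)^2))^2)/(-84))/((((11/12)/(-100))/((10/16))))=17384422500000*sqrt(13)/20171272121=3107.41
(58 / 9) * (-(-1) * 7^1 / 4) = 203 / 18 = 11.28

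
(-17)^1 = -17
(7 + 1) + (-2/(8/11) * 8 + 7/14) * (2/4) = -11/4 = -2.75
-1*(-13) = 13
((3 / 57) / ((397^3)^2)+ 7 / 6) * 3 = 520708517297731363 / 148773862085066102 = 3.50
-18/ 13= -1.38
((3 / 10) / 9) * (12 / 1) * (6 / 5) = 0.48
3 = 3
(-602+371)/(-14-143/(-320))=73920/4337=17.04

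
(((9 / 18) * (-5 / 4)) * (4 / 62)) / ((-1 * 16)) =5 / 1984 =0.00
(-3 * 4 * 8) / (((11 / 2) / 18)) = -3456 / 11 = -314.18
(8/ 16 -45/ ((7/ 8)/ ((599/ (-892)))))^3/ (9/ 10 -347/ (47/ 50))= -307534278899035135/ 2633346811068148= -116.78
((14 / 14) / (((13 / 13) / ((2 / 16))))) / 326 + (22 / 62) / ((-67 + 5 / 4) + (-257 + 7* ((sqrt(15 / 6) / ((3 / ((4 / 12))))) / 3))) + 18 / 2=884008724548679 / 98231006318672 - 16632* sqrt(10) / 37665263159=9.00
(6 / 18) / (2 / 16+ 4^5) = 8 / 24579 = 0.00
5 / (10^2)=0.05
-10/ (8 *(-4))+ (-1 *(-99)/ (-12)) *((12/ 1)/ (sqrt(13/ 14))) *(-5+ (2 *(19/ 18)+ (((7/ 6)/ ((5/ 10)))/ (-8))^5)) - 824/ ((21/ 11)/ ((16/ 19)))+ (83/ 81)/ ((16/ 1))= -7823183/ 21546+ 253219373 *sqrt(182)/ 11501568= -66.08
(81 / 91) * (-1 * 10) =-8.90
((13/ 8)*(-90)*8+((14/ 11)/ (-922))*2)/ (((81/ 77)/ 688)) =-28573732544/ 37341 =-765210.69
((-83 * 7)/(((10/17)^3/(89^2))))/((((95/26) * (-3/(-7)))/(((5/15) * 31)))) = -63783154762873/427500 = -149200362.02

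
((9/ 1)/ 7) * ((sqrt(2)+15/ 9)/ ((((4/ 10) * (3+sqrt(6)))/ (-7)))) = -12.72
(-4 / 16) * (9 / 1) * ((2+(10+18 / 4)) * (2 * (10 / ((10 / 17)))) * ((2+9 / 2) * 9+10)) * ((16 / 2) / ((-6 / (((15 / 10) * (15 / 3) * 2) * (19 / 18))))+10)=1921425 / 2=960712.50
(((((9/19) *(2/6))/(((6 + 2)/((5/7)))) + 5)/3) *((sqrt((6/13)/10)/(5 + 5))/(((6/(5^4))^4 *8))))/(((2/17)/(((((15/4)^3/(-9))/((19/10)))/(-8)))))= 345973968505859375 *sqrt(195)/2790188384256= 1731518.76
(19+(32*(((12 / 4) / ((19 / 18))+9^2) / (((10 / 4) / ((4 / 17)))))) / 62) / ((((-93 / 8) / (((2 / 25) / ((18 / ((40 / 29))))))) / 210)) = -1035004544 / 405075915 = -2.56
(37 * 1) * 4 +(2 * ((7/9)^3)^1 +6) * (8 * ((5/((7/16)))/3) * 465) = 502707244/5103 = 98512.10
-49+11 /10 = -479 /10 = -47.90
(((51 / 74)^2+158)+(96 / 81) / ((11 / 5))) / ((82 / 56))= 1810308031 / 16670313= 108.59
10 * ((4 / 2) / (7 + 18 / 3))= 20 / 13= 1.54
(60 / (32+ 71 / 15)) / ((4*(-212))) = -225 / 116812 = -0.00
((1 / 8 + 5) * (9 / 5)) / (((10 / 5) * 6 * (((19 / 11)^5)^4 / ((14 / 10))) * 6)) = 193079248545644722640687 / 60143957532073533109368961600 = 0.00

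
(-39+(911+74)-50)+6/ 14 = 6275/ 7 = 896.43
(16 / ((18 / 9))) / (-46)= -4 / 23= -0.17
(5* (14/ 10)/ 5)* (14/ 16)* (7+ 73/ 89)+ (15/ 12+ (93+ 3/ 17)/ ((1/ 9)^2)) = 228708829/ 30260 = 7558.12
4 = 4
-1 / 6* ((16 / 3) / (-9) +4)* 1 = -46 / 81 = -0.57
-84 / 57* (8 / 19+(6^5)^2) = -32168005856 / 361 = -89108049.46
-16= -16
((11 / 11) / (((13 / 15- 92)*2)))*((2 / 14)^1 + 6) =-645 / 19138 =-0.03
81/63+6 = 7.29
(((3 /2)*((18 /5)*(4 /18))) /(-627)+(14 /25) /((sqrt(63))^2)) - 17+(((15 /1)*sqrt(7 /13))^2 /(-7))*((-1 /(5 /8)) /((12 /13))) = 611653 /47025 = 13.01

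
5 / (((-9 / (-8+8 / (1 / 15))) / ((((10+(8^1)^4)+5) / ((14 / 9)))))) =-164440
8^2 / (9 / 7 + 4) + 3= 15.11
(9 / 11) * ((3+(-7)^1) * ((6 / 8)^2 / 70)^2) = -729 / 3449600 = -0.00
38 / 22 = 19 / 11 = 1.73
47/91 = 0.52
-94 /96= -47 /48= -0.98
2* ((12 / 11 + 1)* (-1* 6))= -276 / 11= -25.09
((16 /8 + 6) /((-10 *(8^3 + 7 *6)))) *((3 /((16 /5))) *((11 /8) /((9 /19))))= -209 /53184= -0.00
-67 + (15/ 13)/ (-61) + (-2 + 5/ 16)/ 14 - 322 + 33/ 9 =-205416905/ 532896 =-385.47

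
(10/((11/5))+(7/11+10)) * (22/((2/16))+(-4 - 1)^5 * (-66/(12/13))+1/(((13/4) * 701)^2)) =6202506479052365/1827028918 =3394859.50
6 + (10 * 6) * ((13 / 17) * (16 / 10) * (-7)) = -8634 / 17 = -507.88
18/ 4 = 9/ 2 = 4.50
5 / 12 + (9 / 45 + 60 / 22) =2207 / 660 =3.34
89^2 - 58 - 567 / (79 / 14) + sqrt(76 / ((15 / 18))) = 2 * sqrt(570) / 5 + 613239 / 79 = 7772.07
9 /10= 0.90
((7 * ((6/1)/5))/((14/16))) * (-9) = -432/5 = -86.40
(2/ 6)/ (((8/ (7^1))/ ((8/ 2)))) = 7/ 6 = 1.17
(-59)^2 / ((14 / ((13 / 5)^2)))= 588289 / 350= 1680.83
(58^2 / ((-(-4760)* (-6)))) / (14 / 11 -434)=9251 / 33986400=0.00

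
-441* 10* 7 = -30870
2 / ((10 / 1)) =1 / 5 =0.20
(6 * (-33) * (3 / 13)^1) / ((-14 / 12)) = 3564 / 91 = 39.16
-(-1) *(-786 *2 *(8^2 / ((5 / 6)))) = -603648 / 5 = -120729.60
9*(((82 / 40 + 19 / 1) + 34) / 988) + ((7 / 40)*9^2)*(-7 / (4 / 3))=-2921211 / 39520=-73.92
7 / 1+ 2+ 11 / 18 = 173 / 18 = 9.61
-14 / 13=-1.08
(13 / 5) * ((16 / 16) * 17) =221 / 5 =44.20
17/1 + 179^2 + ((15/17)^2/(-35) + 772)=66415045/2023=32829.98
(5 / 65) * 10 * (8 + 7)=150 / 13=11.54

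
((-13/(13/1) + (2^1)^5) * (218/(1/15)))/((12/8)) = 67580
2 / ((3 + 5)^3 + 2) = 1 / 257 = 0.00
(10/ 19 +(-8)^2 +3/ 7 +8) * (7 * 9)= 87327/ 19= 4596.16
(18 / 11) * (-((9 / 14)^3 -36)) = 882495 / 15092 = 58.47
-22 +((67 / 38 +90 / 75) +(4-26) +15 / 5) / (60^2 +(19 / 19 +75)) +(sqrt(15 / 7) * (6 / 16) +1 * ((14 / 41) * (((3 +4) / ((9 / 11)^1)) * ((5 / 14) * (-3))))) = -2159252821 / 85908120 +3 * sqrt(105) / 56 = -24.59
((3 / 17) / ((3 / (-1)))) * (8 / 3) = -8 / 51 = -0.16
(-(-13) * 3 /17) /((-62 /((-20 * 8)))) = 3120 /527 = 5.92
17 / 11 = 1.55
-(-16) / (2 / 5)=40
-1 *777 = -777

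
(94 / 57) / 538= 0.00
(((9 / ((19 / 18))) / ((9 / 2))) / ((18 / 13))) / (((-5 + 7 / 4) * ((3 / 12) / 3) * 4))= -24 / 19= -1.26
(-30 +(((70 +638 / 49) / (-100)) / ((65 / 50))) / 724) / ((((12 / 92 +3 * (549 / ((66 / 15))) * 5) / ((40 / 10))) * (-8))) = 2917099867 / 363989170090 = 0.01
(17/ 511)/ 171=17/ 87381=0.00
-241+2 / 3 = -721 / 3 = -240.33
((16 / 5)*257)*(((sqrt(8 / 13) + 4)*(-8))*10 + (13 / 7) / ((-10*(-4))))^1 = -46047718 / 175 - 131584*sqrt(26) / 13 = -314741.31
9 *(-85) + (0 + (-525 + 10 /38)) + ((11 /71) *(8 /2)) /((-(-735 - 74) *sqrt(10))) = -24505 /19 + 22 *sqrt(10) /287195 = -1289.74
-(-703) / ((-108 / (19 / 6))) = -13357 / 648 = -20.61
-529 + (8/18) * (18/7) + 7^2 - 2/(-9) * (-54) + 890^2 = 5541264/7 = 791609.14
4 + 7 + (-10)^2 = 111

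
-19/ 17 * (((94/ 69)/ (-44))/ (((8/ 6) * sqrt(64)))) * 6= 2679/ 137632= 0.02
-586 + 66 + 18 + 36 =-466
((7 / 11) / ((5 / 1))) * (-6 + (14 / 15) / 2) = -581 / 825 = -0.70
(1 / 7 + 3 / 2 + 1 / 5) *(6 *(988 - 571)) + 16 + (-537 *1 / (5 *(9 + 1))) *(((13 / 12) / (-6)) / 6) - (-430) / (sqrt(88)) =215 *sqrt(22) / 22 + 233208449 / 50400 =4672.99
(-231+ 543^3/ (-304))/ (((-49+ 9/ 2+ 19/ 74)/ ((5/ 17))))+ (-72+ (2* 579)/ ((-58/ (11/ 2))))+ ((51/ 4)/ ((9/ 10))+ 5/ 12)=2454905495165/ 736021392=3335.37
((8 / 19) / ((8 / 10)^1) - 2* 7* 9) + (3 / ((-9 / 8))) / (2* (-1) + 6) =-7190 / 57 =-126.14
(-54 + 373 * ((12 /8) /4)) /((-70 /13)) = -8931 /560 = -15.95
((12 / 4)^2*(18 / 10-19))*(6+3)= -6966 / 5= -1393.20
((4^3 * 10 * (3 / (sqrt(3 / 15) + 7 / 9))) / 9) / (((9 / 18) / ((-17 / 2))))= -285600 / 41 + 73440 * sqrt(5) / 41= -2960.57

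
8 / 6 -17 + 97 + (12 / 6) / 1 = 250 / 3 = 83.33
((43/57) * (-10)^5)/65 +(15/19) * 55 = -827825/741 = -1117.17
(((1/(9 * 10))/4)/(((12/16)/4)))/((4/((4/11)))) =2/1485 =0.00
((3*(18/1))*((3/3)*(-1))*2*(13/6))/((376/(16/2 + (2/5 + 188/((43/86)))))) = -112437/470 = -239.23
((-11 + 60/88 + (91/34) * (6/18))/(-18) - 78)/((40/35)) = -1369123/20196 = -67.79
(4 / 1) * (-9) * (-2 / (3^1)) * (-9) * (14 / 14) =-216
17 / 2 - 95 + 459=372.50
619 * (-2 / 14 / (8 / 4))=-619 / 14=-44.21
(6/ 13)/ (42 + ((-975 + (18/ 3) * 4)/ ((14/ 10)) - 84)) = -14/ 21879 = -0.00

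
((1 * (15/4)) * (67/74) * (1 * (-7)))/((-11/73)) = 513555/3256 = 157.73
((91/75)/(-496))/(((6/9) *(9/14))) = -637/111600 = -0.01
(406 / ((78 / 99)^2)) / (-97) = -221067 / 32786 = -6.74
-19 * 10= -190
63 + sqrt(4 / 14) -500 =-437 + sqrt(14) / 7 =-436.47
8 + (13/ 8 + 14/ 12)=259/ 24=10.79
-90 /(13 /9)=-810 /13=-62.31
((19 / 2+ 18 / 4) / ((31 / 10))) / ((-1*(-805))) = 4 / 713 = 0.01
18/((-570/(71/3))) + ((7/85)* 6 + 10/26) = 2758/20995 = 0.13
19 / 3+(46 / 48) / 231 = 35135 / 5544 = 6.34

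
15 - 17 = -2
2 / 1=2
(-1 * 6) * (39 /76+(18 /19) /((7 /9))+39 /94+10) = -911103 /12502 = -72.88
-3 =-3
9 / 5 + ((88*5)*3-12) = 6549 / 5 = 1309.80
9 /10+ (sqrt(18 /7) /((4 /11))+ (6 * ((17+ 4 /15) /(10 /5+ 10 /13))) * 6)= 33 * sqrt(14) /28+ 6761 /30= 229.78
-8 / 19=-0.42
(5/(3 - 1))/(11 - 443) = -0.01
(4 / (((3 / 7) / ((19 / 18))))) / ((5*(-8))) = -133 / 540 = -0.25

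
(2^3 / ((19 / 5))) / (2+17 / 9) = 72 / 133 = 0.54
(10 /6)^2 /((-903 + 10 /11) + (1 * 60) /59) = -16225 /5263173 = -0.00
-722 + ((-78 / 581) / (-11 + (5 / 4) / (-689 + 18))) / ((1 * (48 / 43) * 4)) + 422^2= 24343075345793 / 137250792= 177362.00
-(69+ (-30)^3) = 26931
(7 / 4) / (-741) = -7 / 2964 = -0.00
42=42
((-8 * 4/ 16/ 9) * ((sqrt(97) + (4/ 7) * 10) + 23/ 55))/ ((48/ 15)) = -1.11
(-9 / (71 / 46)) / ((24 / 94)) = -3243 / 142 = -22.84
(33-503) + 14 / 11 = -5156 / 11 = -468.73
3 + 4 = 7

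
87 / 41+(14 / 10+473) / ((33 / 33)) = 97687 / 205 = 476.52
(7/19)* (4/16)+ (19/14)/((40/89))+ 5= 86309/10640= 8.11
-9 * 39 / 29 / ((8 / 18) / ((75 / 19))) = -236925 / 2204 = -107.50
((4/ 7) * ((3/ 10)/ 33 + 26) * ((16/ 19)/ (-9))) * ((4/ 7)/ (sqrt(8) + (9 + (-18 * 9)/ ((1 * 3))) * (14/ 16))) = 46874624 * sqrt(2)/ 45491392485 + 2929664/ 144417119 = 0.02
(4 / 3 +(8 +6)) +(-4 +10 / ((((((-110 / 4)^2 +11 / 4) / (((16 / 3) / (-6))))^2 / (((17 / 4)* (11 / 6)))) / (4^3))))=144316774 / 12726153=11.34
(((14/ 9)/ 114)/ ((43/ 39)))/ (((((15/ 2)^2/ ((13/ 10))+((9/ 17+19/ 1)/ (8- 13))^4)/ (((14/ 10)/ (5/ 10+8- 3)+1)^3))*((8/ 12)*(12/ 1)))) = 18032469124215/ 1629436665879341308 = 0.00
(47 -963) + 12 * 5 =-856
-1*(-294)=294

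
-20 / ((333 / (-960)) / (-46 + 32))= -807.21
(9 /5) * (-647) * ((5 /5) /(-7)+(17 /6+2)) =-382377 /70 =-5462.53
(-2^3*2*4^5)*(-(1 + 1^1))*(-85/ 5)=-557056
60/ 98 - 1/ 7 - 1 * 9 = -418/ 49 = -8.53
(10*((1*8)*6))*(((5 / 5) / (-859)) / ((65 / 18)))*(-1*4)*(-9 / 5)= -62208 / 55835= -1.11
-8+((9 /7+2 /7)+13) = 46 /7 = 6.57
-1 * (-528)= 528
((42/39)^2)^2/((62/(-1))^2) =0.00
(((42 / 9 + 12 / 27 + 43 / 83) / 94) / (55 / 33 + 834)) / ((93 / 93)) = 4205 / 58678842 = 0.00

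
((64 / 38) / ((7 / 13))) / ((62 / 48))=9984 / 4123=2.42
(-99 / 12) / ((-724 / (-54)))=-891 / 1448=-0.62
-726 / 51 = -242 / 17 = -14.24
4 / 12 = 1 / 3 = 0.33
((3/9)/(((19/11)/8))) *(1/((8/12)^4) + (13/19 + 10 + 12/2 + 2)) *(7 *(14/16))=3891041/17328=224.55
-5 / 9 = -0.56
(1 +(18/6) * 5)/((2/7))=56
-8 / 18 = -4 / 9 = -0.44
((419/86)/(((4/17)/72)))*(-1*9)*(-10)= 5769630/43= 134177.44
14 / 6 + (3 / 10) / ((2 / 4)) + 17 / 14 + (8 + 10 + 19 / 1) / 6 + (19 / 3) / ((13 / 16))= 24719 / 1365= 18.11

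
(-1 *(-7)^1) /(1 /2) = 14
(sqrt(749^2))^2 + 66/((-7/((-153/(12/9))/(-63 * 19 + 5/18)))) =84591521464/150787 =561000.10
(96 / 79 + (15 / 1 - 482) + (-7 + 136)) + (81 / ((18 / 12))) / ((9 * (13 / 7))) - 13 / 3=-1041031 / 3081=-337.89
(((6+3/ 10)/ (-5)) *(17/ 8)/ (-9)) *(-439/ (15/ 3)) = -52241/ 2000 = -26.12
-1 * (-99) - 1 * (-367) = 466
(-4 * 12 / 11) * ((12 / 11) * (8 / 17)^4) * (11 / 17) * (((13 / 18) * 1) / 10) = -851968 / 78092135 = -0.01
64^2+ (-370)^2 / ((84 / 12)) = 165572 / 7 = 23653.14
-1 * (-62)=62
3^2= 9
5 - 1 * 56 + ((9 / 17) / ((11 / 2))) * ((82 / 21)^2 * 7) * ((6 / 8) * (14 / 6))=-6175 / 187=-33.02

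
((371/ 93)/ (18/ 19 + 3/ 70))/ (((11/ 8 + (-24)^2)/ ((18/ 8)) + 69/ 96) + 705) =2255680/ 538821137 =0.00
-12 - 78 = -90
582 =582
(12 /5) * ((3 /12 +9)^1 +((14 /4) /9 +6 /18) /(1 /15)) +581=3146 /5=629.20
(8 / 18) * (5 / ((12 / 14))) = 70 / 27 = 2.59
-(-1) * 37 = 37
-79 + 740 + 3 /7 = 4630 /7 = 661.43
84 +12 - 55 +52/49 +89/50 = 107411/2450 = 43.84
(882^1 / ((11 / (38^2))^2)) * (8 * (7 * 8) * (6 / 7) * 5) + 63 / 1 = 3531052715463 / 121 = 29182253846.80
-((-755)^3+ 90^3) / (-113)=-429639875 / 113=-3802122.79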